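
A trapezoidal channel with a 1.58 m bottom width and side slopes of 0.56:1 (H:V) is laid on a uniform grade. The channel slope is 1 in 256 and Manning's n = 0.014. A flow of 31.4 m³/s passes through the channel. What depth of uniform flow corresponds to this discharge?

Manning's equation rearranged: A R^(2/3) = nQ / (1·√S) = 0.014 × 31.4 / (√0.003906) = 7.034.
At y = 3.03 m: A R^(2/3) = 10.99 — high.
At y = 1.88 m: A R^(2/3) = 4.408 — low.
At y = 2.41 m: A R^(2/3) = 7.031 — ≈ 7.034.

y_n = 2.41 m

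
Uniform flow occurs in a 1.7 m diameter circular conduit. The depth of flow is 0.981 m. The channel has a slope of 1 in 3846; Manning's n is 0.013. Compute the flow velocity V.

For a circular section of diameter D = 1.7 m at depth y = 0.981 m, the central angle is θ = 2 arccos(1 − 2y/D) = 3.451 rad. Then A = (D²/8)(θ − sin θ) = 1.357 m² and P = Dθ/2 = 2.933 m.
Hydraulic radius R = A/P = 1.357/2.933 = 0.4625 m.
From Manning's equation, V = (1/n) R^(2/3) S^(1/2) = (1/0.013) × 0.4625^(2/3) × 0.00026^(1/2) = 0.742 m/s.

V = 0.742 m/s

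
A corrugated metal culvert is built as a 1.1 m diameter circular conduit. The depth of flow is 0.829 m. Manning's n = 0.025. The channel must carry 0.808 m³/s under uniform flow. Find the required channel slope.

S = 0.003

For a circular section of diameter D = 1.1 m at depth y = 0.829 m, the central angle is θ = 2 arccos(1 − 2y/D) = 4.206 rad. Then A = (D²/8)(θ − sin θ) = 0.7683 m² and P = Dθ/2 = 2.313 m.
Hydraulic radius R = A/P = 0.7683/2.313 = 0.3322 m.
From Manning's equation, S = [nQ / (1 A R^(2/3))]² = [0.025 × 0.808 / (1 × 0.7683 × 0.3322^(2/3))]² = 0.003.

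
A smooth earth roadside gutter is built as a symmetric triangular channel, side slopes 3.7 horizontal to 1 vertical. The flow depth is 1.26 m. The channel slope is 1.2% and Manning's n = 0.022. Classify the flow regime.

supercritical

For a triangular section with side slope z = 3.7: A = zy² = 3.7×1.26² = 5.874 m²; P = 2y√(1+z²) = 2×1.26×3.833 = 9.659 m.
Hydraulic radius R = A/P = 5.874/9.659 = 0.6082 m.
V = (1/n) R^(2/3) √S = (1/0.022) × 0.6082^(2/3) × √0.012 = 3.574 m/s. Hydraulic depth D_h = A/T = 5.874/9.324 = 0.63 m.
Froude number Fr = V/√(g·D_h) = 3.574/√(9.81×0.63) = 1.44, which is greater than 1, so the flow is supercritical.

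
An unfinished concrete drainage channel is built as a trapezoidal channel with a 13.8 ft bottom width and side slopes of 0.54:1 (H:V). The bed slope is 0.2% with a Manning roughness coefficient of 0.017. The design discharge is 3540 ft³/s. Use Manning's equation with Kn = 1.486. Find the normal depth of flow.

y_n = 12.9 ft

Manning's equation rearranged: A R^(2/3) = nQ / (1.486·√S) = 0.017 × 3540 / (1.486 × √0.002) = 905.6.
Try y = 14.2 ft: A R^(2/3) = 1074 — too large.
Try y = 9.76 ft: A R^(2/3) = 556.7 — too small.
Try y = 12.9 ft: A R^(2/3) = 905.3 — close enough.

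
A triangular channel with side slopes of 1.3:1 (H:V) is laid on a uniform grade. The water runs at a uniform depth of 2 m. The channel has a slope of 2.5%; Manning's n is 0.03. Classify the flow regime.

supercritical

For a triangular section with side slope z = 1.3: A = zy² = 1.3×2² = 5.2 m²; P = 2y√(1+z²) = 2×2×1.64 = 6.56 m.
Hydraulic radius R = A/P = 5.2/6.56 = 0.7926 m.
V = (1/n) R^(2/3) √S = (1/0.03) × 0.7926^(2/3) × √0.025 = 4.514 m/s. Hydraulic depth D_h = A/T = 5.2/5.2 = 1 m.
Froude number Fr = V/√(g·D_h) = 4.514/√(9.81×1) = 1.44, which is greater than 1, so the flow is supercritical.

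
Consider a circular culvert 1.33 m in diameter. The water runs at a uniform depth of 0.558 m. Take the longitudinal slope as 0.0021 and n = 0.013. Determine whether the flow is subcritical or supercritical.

For a circular section of diameter D = 1.33 m at depth y = 0.558 m, the central angle is θ = 2 arccos(1 − 2y/D) = 2.818 rad. Then A = (D²/8)(θ − sin θ) = 0.553 m² and P = Dθ/2 = 1.874 m.
Hydraulic radius R = A/P = 0.553/1.874 = 0.295 m.
V = (1/n) R^(2/3) √S = (1/0.013) × 0.295^(2/3) × √0.0021 = 1.562 m/s. Hydraulic depth D_h = A/T = 0.553/1.313 = 0.4212 m.
Froude number Fr = V/√(g·D_h) = 1.562/√(9.81×0.4212) = 0.768, which is less than 1, so the flow is subcritical.

subcritical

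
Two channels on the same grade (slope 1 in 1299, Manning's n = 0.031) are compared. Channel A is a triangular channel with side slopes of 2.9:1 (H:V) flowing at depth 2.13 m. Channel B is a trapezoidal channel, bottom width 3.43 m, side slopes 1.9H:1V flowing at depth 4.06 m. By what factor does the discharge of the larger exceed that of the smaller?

5.74

Channel A: For a triangular section with side slope z = 2.9: A = zy² = 2.9×2.13² = 13.16 m²; P = 2y√(1+z²) = 2×2.13×3.068 = 13.07 m. Hydraulic radius R = A/P = 13.16/13.07 = 1.007 m. Q_A = (1/0.031)·13.16·1.007^(2/3)·√0.0007698 = 11.83 m³/s.
Channel B: With bottom width b = 3.43 m and side slope z = 1.9: A = (b + zy)y = (3.43 + 1.9×4.06)×4.06 = 45.24 m²; P = b + 2y√(1+z²) = 3.43 + 2×4.06×2.147 = 20.86 m. Hydraulic radius R = A/P = 45.24/20.86 = 2.169 m. Q_B = (1/0.031)·45.24·2.169^(2/3)·√0.0007698 = 67.84 m³/s.
The larger discharge is 67.84 m³/s and the smaller is 11.83 m³/s; the ratio is 5.74.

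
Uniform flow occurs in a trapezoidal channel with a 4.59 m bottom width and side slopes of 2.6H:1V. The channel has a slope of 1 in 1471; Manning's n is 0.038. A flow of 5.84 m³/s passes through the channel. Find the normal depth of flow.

Manning's equation rearranged: A R^(2/3) = nQ / (1·√S) = 0.038 × 5.84 / (√0.0006798) = 8.511.
At y = 1.49 m: A R^(2/3) = 12.43 — too large.
At y = 1.23 m: A R^(2/3) = 8.509 — ≈ 8.511.

y_n = 1.23 m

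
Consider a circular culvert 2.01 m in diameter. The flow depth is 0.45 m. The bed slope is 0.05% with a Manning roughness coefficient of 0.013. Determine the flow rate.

For a circular section of diameter D = 2.01 m at depth y = 0.45 m, the central angle is θ = 2 arccos(1 − 2y/D) = 1.971 rad. Then A = (D²/8)(θ − sin θ) = 0.5306 m² and P = Dθ/2 = 1.981 m.
Hydraulic radius R = A/P = 0.5306/1.981 = 0.2678 m.
Manning's equation: Q = (1/n) A R^(2/3) S^(1/2) = (1/0.013) × 0.5306 × 0.2678^(2/3) × 0.0005^(1/2) = 0.379 m³/s.

Q = 0.379 m³/s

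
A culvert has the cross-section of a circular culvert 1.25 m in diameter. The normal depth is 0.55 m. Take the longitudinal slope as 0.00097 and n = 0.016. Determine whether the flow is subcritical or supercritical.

For a circular section of diameter D = 1.25 m at depth y = 0.55 m, the central angle is θ = 2 arccos(1 − 2y/D) = 2.901 rad. Then A = (D²/8)(θ − sin θ) = 0.5201 m² and P = Dθ/2 = 1.813 m.
Hydraulic radius R = A/P = 0.5201/1.813 = 0.2868 m.
V = (1/n) R^(2/3) √S = (1/0.016) × 0.2868^(2/3) × √0.00097 = 0.8466 m/s. Hydraulic depth D_h = A/T = 0.5201/1.241 = 0.4191 m.
Froude number Fr = V/√(g·D_h) = 0.8466/√(9.81×0.4191) = 0.418, which is less than 1, so the flow is subcritical.

subcritical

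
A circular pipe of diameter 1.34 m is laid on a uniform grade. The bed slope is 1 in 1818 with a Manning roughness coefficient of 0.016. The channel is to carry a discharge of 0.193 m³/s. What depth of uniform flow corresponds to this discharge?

y_n = 0.4 m

Manning's equation rearranged: A R^(2/3) = nQ / (1·√S) = 0.016 × 0.193 / (√0.0005501) = 0.1317.
Try y = 0.444 m: A R^(2/3) = 0.1612 — high.
Try y = 0.275 m: A R^(2/3) = 0.06276 — low.
Try y = 0.4 m: A R^(2/3) = 0.1319 — close enough.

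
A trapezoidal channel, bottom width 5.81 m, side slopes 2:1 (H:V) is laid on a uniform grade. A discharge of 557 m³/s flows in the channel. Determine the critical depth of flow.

y_c = 5.64 m

At critical depth, Q² T / (g A³) = 1, i.e. A³/T = Q²/g = 557²/9.81 = 31630.
At y = 7.22 m: A³/T = 90090 — over.
At y = 4.62 m: A³/T = 13840 — short.
At y = 5.64 m: A³/T = 31560 — ≈ 31630.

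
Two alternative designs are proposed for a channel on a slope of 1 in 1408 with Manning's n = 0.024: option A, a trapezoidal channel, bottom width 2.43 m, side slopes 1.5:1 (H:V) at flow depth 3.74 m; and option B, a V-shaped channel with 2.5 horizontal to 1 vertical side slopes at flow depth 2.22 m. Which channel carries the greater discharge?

Channel A: With bottom width b = 2.43 m and side slope z = 1.5: A = (b + zy)y = (2.43 + 1.5×3.74)×3.74 = 30.07 m²; P = b + 2y√(1+z²) = 2.43 + 2×3.74×1.803 = 15.91 m. Hydraulic radius R = A/P = 30.07/15.91 = 1.889 m. Q_A = (1/0.024)·30.07·1.889^(2/3)·√0.0007102 = 51.03 m³/s.
Channel B: For a triangular section with side slope z = 2.5: A = zy² = 2.5×2.22² = 12.32 m²; P = 2y√(1+z²) = 2×2.22×2.693 = 11.96 m. Hydraulic radius R = A/P = 12.32/11.96 = 1.031 m. Q_B = (1/0.024)·12.32·1.031^(2/3)·√0.0007102 = 13.96 m³/s.
Q_A = 51.03 m³/s vs Q_B = 13.96 m³/s, so channel A carries more.

channel A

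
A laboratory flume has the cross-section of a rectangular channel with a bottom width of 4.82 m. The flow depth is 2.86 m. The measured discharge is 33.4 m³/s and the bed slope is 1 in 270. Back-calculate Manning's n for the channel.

Flow area A = b·y = 4.82 × 2.86 = 13.79 m². Wetted perimeter P = b + 2y = 4.82 + 2×2.86 = 10.54 m.
Hydraulic radius R = A/P = 13.79/10.54 = 1.308 m.
Rearranging Manning's equation: n = (1/Q) A R^(2/3) S^(1/2) = (1/33.4) × 13.79 × 1.308^(2/3) × √0.003704 = 0.03.

n = 0.03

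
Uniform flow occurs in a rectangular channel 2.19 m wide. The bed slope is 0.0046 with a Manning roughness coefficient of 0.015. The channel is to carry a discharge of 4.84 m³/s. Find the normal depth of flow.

Manning's equation rearranged: A R^(2/3) = nQ / (1·√S) = 0.015 × 4.84 / (√0.0046) = 1.07.
Try y = 1.03 m: A R^(2/3) = 1.479 — high.
Try y = 0.813 m: A R^(2/3) = 1.071 — matches.

y_n = 0.813 m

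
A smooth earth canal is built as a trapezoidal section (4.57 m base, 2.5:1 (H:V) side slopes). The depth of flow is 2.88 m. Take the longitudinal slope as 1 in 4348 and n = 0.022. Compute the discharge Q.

Q = 33.1 m³/s

With bottom width b = 4.57 m and side slope z = 2.5: A = (b + zy)y = (4.57 + 2.5×2.88)×2.88 = 33.9 m²; P = b + 2y√(1+z²) = 4.57 + 2×2.88×2.693 = 20.08 m.
Hydraulic radius R = A/P = 33.9/20.08 = 1.688 m.
Manning's equation: Q = (1/n) A R^(2/3) S^(1/2) = (1/0.022) × 33.9 × 1.688^(2/3) × 0.00023^(1/2) = 33.1 m³/s.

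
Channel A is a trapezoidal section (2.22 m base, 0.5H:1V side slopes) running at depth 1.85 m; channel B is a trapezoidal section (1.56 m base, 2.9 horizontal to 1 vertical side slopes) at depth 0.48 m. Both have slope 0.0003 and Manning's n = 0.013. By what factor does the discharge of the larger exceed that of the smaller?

Channel A: With bottom width b = 2.22 m and side slope z = 0.5: A = (b + zy)y = (2.22 + 0.5×1.85)×1.85 = 5.818 m²; P = b + 2y√(1+z²) = 2.22 + 2×1.85×1.118 = 6.357 m. Hydraulic radius R = A/P = 5.818/6.357 = 0.9153 m. Q_A = (1/0.013)·5.818·0.9153^(2/3)·√0.0003 = 7.308 m³/s.
Channel B: With bottom width b = 1.56 m and side slope z = 2.9: A = (b + zy)y = (1.56 + 2.9×0.48)×0.48 = 1.417 m²; P = b + 2y√(1+z²) = 1.56 + 2×0.48×3.068 = 4.505 m. Hydraulic radius R = A/P = 1.417/4.505 = 0.3145 m. Q_B = (1/0.013)·1.417·0.3145^(2/3)·√0.0003 = 0.8732 m³/s.
The larger discharge is 7.308 m³/s and the smaller is 0.8732 m³/s; the ratio is 8.37.

8.37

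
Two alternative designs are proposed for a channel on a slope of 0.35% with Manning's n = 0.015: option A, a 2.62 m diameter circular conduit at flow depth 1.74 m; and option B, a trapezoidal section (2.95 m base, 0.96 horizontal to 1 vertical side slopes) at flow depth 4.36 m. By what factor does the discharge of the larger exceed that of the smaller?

Channel A: For a circular section of diameter D = 2.62 m at depth y = 1.74 m, the central angle is θ = 2 arccos(1 − 2y/D) = 3.81 rad. Then A = (D²/8)(θ − sin θ) = 3.802 m² and P = Dθ/2 = 4.992 m. Hydraulic radius R = A/P = 3.802/4.992 = 0.7616 m. Q_A = (1/0.015)·3.802·0.7616^(2/3)·√0.0035 = 12.5 m³/s.
Channel B: With bottom width b = 2.95 m and side slope z = 0.96: A = (b + zy)y = (2.95 + 0.96×4.36)×4.36 = 31.11 m²; P = b + 2y√(1+z²) = 2.95 + 2×4.36×1.386 = 15.04 m. Hydraulic radius R = A/P = 31.11/15.04 = 2.069 m. Q_B = (1/0.015)·31.11·2.069^(2/3)·√0.0035 = 199.2 m³/s.
The larger discharge is 199.2 m³/s and the smaller is 12.5 m³/s; the ratio is 15.9.

15.9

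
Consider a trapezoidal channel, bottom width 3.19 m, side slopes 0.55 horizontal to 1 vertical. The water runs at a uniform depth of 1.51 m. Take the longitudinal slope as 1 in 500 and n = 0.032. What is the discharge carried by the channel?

With bottom width b = 3.19 m and side slope z = 0.55: A = (b + zy)y = (3.19 + 0.55×1.51)×1.51 = 6.071 m²; P = b + 2y√(1+z²) = 3.19 + 2×1.51×1.141 = 6.637 m.
Hydraulic radius R = A/P = 6.071/6.637 = 0.9148 m.
Manning's equation: Q = (1/n) A R^(2/3) S^(1/2) = (1/0.032) × 6.071 × 0.9148^(2/3) × 0.002^(1/2) = 8 m³/s.

Q = 8 m³/s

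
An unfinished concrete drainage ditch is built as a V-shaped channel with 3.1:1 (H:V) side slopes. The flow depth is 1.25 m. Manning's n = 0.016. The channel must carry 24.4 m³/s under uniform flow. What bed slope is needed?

For a triangular section with side slope z = 3.1: A = zy² = 3.1×1.25² = 4.844 m²; P = 2y√(1+z²) = 2×1.25×3.257 = 8.143 m.
Hydraulic radius R = A/P = 4.844/8.143 = 0.5948 m.
From Manning's equation, S = [nQ / (1 A R^(2/3))]² = [0.016 × 24.4 / (1 × 4.844 × 0.5948^(2/3))]² = 0.013.

S = 0.013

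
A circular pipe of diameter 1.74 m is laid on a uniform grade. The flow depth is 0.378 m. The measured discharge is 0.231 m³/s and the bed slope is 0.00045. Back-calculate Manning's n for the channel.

For a circular section of diameter D = 1.74 m at depth y = 0.378 m, the central angle is θ = 2 arccos(1 − 2y/D) = 1.939 rad. Then A = (D²/8)(θ − sin θ) = 0.381 m² and P = Dθ/2 = 1.687 m.
Hydraulic radius R = A/P = 0.381/1.687 = 0.2258 m.
Rearranging Manning's equation: n = (1/Q) A R^(2/3) S^(1/2) = (1/0.231) × 0.381 × 0.2258^(2/3) × √0.00045 = 0.013.

n = 0.013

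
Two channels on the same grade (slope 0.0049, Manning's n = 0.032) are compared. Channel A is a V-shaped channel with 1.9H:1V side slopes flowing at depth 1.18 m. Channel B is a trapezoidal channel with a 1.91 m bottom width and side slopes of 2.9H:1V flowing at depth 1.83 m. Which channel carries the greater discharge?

channel B

Channel A: For a triangular section with side slope z = 1.9: A = zy² = 1.9×1.18² = 2.646 m²; P = 2y√(1+z²) = 2×1.18×2.147 = 5.067 m. Hydraulic radius R = A/P = 2.646/5.067 = 0.5221 m. Q_A = (1/0.032)·2.646·0.5221^(2/3)·√0.0049 = 3.752 m³/s.
Channel B: With bottom width b = 1.91 m and side slope z = 2.9: A = (b + zy)y = (1.91 + 2.9×1.83)×1.83 = 13.21 m²; P = b + 2y√(1+z²) = 1.91 + 2×1.83×3.068 = 13.14 m. Hydraulic radius R = A/P = 13.21/13.14 = 1.005 m. Q_B = (1/0.032)·13.21·1.005^(2/3)·√0.0049 = 28.99 m³/s.
Q_A = 3.752 m³/s vs Q_B = 28.99 m³/s, so channel B carries more.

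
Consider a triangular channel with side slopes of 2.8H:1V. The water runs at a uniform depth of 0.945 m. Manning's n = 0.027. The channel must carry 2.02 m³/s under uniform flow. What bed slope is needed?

S = 0.0014

For a triangular section with side slope z = 2.8: A = zy² = 2.8×0.945² = 2.5 m²; P = 2y√(1+z²) = 2×0.945×2.973 = 5.619 m.
Hydraulic radius R = A/P = 2.5/5.619 = 0.445 m.
From Manning's equation, S = [nQ / (1 A R^(2/3))]² = [0.027 × 2.02 / (1 × 2.5 × 0.445^(2/3))]² = 0.0014.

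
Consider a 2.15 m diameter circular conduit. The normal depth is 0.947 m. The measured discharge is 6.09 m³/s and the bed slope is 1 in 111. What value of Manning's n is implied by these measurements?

n = 0.015

For a circular section of diameter D = 2.15 m at depth y = 0.947 m, the central angle is θ = 2 arccos(1 − 2y/D) = 2.903 rad. Then A = (D²/8)(θ − sin θ) = 1.541 m² and P = Dθ/2 = 3.121 m.
Hydraulic radius R = A/P = 1.541/3.121 = 0.4937 m.
Rearranging Manning's equation: n = (1/Q) A R^(2/3) S^(1/2) = (1/6.09) × 1.541 × 0.4937^(2/3) × √0.009009 = 0.015.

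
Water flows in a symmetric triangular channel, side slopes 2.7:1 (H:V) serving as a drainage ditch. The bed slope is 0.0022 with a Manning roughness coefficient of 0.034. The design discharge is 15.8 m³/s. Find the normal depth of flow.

y_n = 2.08 m

Manning's equation rearranged: A R^(2/3) = nQ / (1·√S) = 0.034 × 15.8 / (√0.0022) = 11.45.
At y = 1.86 m: A R^(2/3) = 8.526 — low.
At y = 2.37 m: A R^(2/3) = 16.27 — high.
At y = 2.08 m: A R^(2/3) = 11.49 — matches.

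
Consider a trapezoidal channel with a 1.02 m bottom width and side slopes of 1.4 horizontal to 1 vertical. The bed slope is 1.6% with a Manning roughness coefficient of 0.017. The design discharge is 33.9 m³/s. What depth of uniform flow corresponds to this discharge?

y_n = 1.61 m

Manning's equation rearranged: A R^(2/3) = nQ / (1·√S) = 0.017 × 33.9 / (√0.016) = 4.556.
At y = 1.12 m: A R^(2/3) = 2.05 — too small.
At y = 1.85 m: A R^(2/3) = 6.245 — too large.
At y = 1.61 m: A R^(2/3) = 4.556 — ≈ 4.556.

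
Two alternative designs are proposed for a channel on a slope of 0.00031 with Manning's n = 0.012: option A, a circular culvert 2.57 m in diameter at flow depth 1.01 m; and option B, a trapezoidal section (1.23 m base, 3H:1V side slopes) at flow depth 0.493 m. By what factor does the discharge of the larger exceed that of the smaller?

Channel A: For a circular section of diameter D = 2.57 m at depth y = 1.01 m, the central angle is θ = 2 arccos(1 − 2y/D) = 2.71 rad. Then A = (D²/8)(θ − sin θ) = 1.892 m² and P = Dθ/2 = 3.483 m. Hydraulic radius R = A/P = 1.892/3.483 = 0.5434 m. Q_A = (1/0.012)·1.892·0.5434^(2/3)·√0.00031 = 1.849 m³/s.
Channel B: With bottom width b = 1.23 m and side slope z = 3: A = (b + zy)y = (1.23 + 3×0.493)×0.493 = 1.336 m²; P = b + 2y√(1+z²) = 1.23 + 2×0.493×3.162 = 4.348 m. Hydraulic radius R = A/P = 1.336/4.348 = 0.3072 m. Q_B = (1/0.012)·1.336·0.3072^(2/3)·√0.00031 = 0.8921 m³/s.
The larger discharge is 1.849 m³/s and the smaller is 0.8921 m³/s; the ratio is 2.07.

2.07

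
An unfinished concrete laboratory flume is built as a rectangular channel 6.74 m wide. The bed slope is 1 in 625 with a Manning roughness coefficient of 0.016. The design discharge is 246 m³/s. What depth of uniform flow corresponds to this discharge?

Manning's equation rearranged: A R^(2/3) = nQ / (1·√S) = 0.016 × 246 / (√0.0016) = 98.4.
At y = 10.2 m: A R^(2/3) = 127.7 — too large.
At y = 5.99 m: A R^(2/3) = 67.39 — too small.
At y = 8.18 m: A R^(2/3) = 98.46 — matches.

y_n = 8.18 m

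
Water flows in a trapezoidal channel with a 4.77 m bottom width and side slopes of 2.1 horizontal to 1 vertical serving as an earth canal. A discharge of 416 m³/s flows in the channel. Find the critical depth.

y_c = 5.03 m

At critical depth, Q² T / (g A³) = 1, i.e. A³/T = Q²/g = 416²/9.81 = 17640.
Try y = 5.66 m: A³/T = 29350 — too large.
Try y = 3.46 m: A³/T = 3742 — too small.
Try y = 5.03 m: A³/T = 17720 — matches.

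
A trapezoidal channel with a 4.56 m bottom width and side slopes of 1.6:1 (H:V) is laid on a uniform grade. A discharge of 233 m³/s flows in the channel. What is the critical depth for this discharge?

y_c = 4.13 m

At critical depth, Q² T / (g A³) = 1, i.e. A³/T = Q²/g = 233²/9.81 = 5534.
Try y = 5.1 m: A³/T = 13070 — over.
Try y = 3.62 m: A³/T = 3260 — short.
Try y = 4.13 m: A³/T = 5520 — close enough.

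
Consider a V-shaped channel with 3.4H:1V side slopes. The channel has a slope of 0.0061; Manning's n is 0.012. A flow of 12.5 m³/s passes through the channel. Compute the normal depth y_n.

Manning's equation rearranged: A R^(2/3) = nQ / (1·√S) = 0.012 × 12.5 / (√0.0061) = 1.921.
At y = 1.24 m: A R^(2/3) = 3.697 — high.
At y = 0.97 m: A R^(2/3) = 1.921 — matches.

y_n = 0.97 m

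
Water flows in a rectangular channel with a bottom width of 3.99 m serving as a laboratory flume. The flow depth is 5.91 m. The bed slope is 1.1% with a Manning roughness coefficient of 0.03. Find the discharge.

Q = 108 m³/s

Flow area A = b·y = 3.99 × 5.91 = 23.58 m². Wetted perimeter P = b + 2y = 3.99 + 2×5.91 = 15.81 m.
Hydraulic radius R = A/P = 23.58/15.81 = 1.492 m.
Manning's equation: Q = (1/n) A R^(2/3) S^(1/2) = (1/0.03) × 23.58 × 1.492^(2/3) × 0.011^(1/2) = 108 m³/s.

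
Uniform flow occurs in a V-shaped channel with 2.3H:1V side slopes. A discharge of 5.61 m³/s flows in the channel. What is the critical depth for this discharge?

y_c = 1.04 m

At critical depth, Q² T / (g A³) = 1, i.e. A³/T = Q²/g = 5.61²/9.81 = 3.208.
Trying y = 1.32 m: A³/T = 10.6 — over.
Trying y = 0.791 m: A³/T = 0.819 — short.
Trying y = 1.04 m: A³/T = 3.218 — matches.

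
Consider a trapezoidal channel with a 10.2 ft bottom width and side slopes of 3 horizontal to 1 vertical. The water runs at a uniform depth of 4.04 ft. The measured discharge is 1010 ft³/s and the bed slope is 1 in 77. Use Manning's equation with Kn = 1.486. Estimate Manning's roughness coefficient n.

n = 0.028

With bottom width b = 10.2 ft and side slope z = 3: A = (b + zy)y = (10.2 + 3×4.04)×4.04 = 90.17 ft²; P = b + 2y√(1+z²) = 10.2 + 2×4.04×3.162 = 35.75 ft.
Hydraulic radius R = A/P = 90.17/35.75 = 2.522 ft.
Rearranging Manning's equation: n = (1.486/Q) A R^(2/3) S^(1/2) = (1.486/1010) × 90.17 × 2.522^(2/3) × √0.01299 = 0.028.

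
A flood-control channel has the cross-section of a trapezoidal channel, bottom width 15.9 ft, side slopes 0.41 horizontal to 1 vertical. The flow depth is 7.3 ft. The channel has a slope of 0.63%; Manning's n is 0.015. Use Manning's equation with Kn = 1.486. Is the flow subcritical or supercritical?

supercritical

With bottom width b = 15.9 ft and side slope z = 0.41: A = (b + zy)y = (15.9 + 0.41×7.3)×7.3 = 137.9 ft²; P = b + 2y√(1+z²) = 15.9 + 2×7.3×1.081 = 31.68 ft.
Hydraulic radius R = A/P = 137.9/31.68 = 4.354 ft.
V = (1.486/n) R^(2/3) √S = (1.486/0.015) × 4.354^(2/3) × √0.0063 = 20.97 ft/s. Hydraulic depth D_h = A/T = 137.9/21.89 = 6.302 ft.
Froude number Fr = V/√(g·D_h) = 20.97/√(32.2×6.302) = 1.47, which is greater than 1, so the flow is supercritical.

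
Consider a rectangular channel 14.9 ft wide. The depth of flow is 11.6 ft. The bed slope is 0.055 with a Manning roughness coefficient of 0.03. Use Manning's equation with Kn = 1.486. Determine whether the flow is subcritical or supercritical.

supercritical

Flow area A = b·y = 14.9 × 11.6 = 172.8 ft². Wetted perimeter P = b + 2y = 14.9 + 2×11.6 = 38.1 ft.
Hydraulic radius R = A/P = 172.8/38.1 = 4.536 ft.
V = (1.486/n) R^(2/3) √S = (1.486/0.03) × 4.536^(2/3) × √0.055 = 31.83 ft/s. Hydraulic depth D_h = A/T = 172.8/14.9 = 11.6 ft.
Froude number Fr = V/√(g·D_h) = 31.83/√(32.2×11.6) = 1.65, which is greater than 1, so the flow is supercritical.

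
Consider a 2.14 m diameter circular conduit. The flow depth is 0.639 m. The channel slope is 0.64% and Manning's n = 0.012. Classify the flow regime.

For a circular section of diameter D = 2.14 m at depth y = 0.639 m, the central angle is θ = 2 arccos(1 − 2y/D) = 2.312 rad. Then A = (D²/8)(θ − sin θ) = 0.9017 m² and P = Dθ/2 = 2.474 m.
Hydraulic radius R = A/P = 0.9017/2.474 = 0.3644 m.
V = (1/n) R^(2/3) √S = (1/0.012) × 0.3644^(2/3) × √0.0064 = 3.401 m/s. Hydraulic depth D_h = A/T = 0.9017/1.959 = 0.4603 m.
Froude number Fr = V/√(g·D_h) = 3.401/√(9.81×0.4603) = 1.6, which is greater than 1, so the flow is supercritical.

supercritical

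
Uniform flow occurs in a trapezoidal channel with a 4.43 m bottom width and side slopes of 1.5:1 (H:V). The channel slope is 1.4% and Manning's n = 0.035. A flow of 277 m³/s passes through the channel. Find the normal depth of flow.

y_n = 4.28 m

Manning's equation rearranged: A R^(2/3) = nQ / (1·√S) = 0.035 × 277 / (√0.014) = 81.94.
Try y = 4.77 m: A R^(2/3) = 103.3 — too large.
Try y = 3.08 m: A R^(2/3) = 41.16 — too small.
Try y = 4.28 m: A R^(2/3) = 81.8 — close enough.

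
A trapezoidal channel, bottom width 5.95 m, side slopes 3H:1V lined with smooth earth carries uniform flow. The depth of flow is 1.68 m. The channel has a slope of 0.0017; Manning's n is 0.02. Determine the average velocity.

V = 2.22 m/s

With bottom width b = 5.95 m and side slope z = 3: A = (b + zy)y = (5.95 + 3×1.68)×1.68 = 18.46 m²; P = b + 2y√(1+z²) = 5.95 + 2×1.68×3.162 = 16.58 m.
Hydraulic radius R = A/P = 18.46/16.58 = 1.114 m.
From Manning's equation, V = (1/n) R^(2/3) S^(1/2) = (1/0.02) × 1.114^(2/3) × 0.0017^(1/2) = 2.22 m/s.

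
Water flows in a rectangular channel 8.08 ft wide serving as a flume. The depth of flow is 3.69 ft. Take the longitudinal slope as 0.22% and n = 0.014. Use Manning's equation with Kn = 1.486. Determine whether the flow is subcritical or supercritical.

subcritical

Flow area A = b·y = 8.08 × 3.69 = 29.82 ft². Wetted perimeter P = b + 2y = 8.08 + 2×3.69 = 15.46 ft.
Hydraulic radius R = A/P = 29.82/15.46 = 1.929 ft.
V = (1.486/n) R^(2/3) √S = (1.486/0.014) × 1.929^(2/3) × √0.0022 = 7.714 ft/s. Hydraulic depth D_h = A/T = 29.82/8.08 = 3.69 ft.
Froude number Fr = V/√(g·D_h) = 7.714/√(32.2×3.69) = 0.708, which is less than 1, so the flow is subcritical.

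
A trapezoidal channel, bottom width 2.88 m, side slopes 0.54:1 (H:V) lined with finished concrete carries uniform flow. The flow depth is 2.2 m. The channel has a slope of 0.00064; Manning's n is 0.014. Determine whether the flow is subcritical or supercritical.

subcritical

With bottom width b = 2.88 m and side slope z = 0.54: A = (b + zy)y = (2.88 + 0.54×2.2)×2.2 = 8.95 m²; P = b + 2y√(1+z²) = 2.88 + 2×2.2×1.136 = 7.881 m.
Hydraulic radius R = A/P = 8.95/7.881 = 1.136 m.
V = (1/n) R^(2/3) √S = (1/0.014) × 1.136^(2/3) × √0.00064 = 1.967 m/s. Hydraulic depth D_h = A/T = 8.95/5.256 = 1.703 m.
Froude number Fr = V/√(g·D_h) = 1.967/√(9.81×1.703) = 0.481, which is less than 1, so the flow is subcritical.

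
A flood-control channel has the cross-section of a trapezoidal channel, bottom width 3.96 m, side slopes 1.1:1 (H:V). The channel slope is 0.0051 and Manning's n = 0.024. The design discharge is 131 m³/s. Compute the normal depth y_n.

Manning's equation rearranged: A R^(2/3) = nQ / (1·√S) = 0.024 × 131 / (√0.0051) = 44.02.
Trying y = 4.27 m: A R^(2/3) = 62.9 — too large.
Trying y = 3.58 m: A R^(2/3) = 43.92 — ≈ 44.02.

y_n = 3.58 m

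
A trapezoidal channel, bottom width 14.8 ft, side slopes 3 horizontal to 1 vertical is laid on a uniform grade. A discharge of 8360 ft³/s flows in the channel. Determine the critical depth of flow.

y_c = 11.5 ft

At critical depth, Q² T / (g A³) = 1, i.e. A³/T = Q²/g = 8360²/32.2 = 2170000.
At y = 12.5 ft: A³/T = 3111000 — too large.
At y = 9.78 ft: A³/T = 1095000 — too small.
At y = 11.5 ft: A³/T = 2175000 — matches.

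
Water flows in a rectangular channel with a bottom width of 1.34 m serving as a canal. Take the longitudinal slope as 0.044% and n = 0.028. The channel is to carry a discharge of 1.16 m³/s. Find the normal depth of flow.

y_n = 1.85 m

Manning's equation rearranged: A R^(2/3) = nQ / (1·√S) = 0.028 × 1.16 / (√0.00044) = 1.548.
Try y = 2.03 m: A R^(2/3) = 1.722 — high.
Try y = 1.51 m: A R^(2/3) = 1.213 — low.
Try y = 1.85 m: A R^(2/3) = 1.545 — ≈ 1.548.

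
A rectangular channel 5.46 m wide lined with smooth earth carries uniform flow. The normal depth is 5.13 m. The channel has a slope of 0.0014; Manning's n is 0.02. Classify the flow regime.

Flow area A = b·y = 5.46 × 5.13 = 28.01 m². Wetted perimeter P = b + 2y = 5.46 + 2×5.13 = 15.72 m.
Hydraulic radius R = A/P = 28.01/15.72 = 1.782 m.
V = (1/n) R^(2/3) √S = (1/0.02) × 1.782^(2/3) × √0.0014 = 2.75 m/s. Hydraulic depth D_h = A/T = 28.01/5.46 = 5.13 m.
Froude number Fr = V/√(g·D_h) = 2.75/√(9.81×5.13) = 0.388, which is less than 1, so the flow is subcritical.

subcritical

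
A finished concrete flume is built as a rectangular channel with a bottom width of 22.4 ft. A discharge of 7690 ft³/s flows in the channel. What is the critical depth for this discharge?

y_c = 15.4 ft

For a rectangular channel, critical depth y_c = (q²/g)^(1/3) where q = Q/b = 7690/22.4 = 343.3 ft²/s.
So y_c = (343.3²/32.2)^(1/3) = 15.4 ft.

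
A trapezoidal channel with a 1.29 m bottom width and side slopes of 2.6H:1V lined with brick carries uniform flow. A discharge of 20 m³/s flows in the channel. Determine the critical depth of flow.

y_c = 1.42 m

At critical depth, Q² T / (g A³) = 1, i.e. A³/T = Q²/g = 20²/9.81 = 40.77.
At y = 1.17 m: A³/T = 17.66 — low.
At y = 1.65 m: A³/T = 79.07 — high.
At y = 1.42 m: A³/T = 40.82 — matches.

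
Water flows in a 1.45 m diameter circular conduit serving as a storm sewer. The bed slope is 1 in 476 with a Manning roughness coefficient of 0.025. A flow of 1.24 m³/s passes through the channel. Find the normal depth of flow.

y_n = 0.986 m

Manning's equation rearranged: A R^(2/3) = nQ / (1·√S) = 0.025 × 1.24 / (√0.002101) = 0.6763.
Trying y = 1.18 m: A R^(2/3) = 0.8341 — too large.
Trying y = 0.986 m: A R^(2/3) = 0.6762 — close enough.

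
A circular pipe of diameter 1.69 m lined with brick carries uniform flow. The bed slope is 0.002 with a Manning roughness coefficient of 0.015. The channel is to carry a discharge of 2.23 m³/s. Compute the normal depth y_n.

Manning's equation rearranged: A R^(2/3) = nQ / (1·√S) = 0.015 × 2.23 / (√0.002) = 0.748.
Trying y = 0.721 m: A R^(2/3) = 0.4784 — too small.
Trying y = 0.936 m: A R^(2/3) = 0.7482 — close enough.

y_n = 0.936 m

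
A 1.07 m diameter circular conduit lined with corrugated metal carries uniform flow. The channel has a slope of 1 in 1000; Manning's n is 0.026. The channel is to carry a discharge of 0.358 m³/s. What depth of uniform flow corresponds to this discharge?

y_n = 0.716 m

Manning's equation rearranged: A R^(2/3) = nQ / (1·√S) = 0.026 × 0.358 / (√0.001) = 0.2943.
Try y = 0.622 m: A R^(2/3) = 0.2388 — too small.
Try y = 0.813 m: A R^(2/3) = 0.3455 — too large.
Try y = 0.716 m: A R^(2/3) = 0.2942 — ≈ 0.2943.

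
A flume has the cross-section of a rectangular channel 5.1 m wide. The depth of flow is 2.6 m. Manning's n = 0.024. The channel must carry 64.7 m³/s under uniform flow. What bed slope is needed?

Flow area A = b·y = 5.1 × 2.6 = 13.26 m². Wetted perimeter P = b + 2y = 5.1 + 2×2.6 = 10.3 m.
Hydraulic radius R = A/P = 13.26/10.3 = 1.287 m.
From Manning's equation, S = [nQ / (1 A R^(2/3))]² = [0.024 × 64.7 / (1 × 13.26 × 1.287^(2/3))]² = 0.00979.

S = 0.00979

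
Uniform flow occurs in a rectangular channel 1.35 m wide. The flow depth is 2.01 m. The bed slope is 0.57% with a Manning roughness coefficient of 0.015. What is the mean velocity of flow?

V = 3.19 m/s

Flow area A = b·y = 1.35 × 2.01 = 2.713 m². Wetted perimeter P = b + 2y = 1.35 + 2×2.01 = 5.37 m.
Hydraulic radius R = A/P = 2.713/5.37 = 0.5053 m.
From Manning's equation, V = (1/n) R^(2/3) S^(1/2) = (1/0.015) × 0.5053^(2/3) × 0.0057^(1/2) = 3.19 m/s.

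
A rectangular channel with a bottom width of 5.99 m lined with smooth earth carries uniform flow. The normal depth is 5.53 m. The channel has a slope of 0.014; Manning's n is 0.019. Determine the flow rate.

Flow area A = b·y = 5.99 × 5.53 = 33.12 m². Wetted perimeter P = b + 2y = 5.99 + 2×5.53 = 17.05 m.
Hydraulic radius R = A/P = 33.12/17.05 = 1.943 m.
Manning's equation: Q = (1/n) A R^(2/3) S^(1/2) = (1/0.019) × 33.12 × 1.943^(2/3) × 0.014^(1/2) = 321 m³/s.

Q = 321 m³/s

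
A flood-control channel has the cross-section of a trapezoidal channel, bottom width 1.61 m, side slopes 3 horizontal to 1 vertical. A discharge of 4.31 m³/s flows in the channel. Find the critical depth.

At critical depth, Q² T / (g A³) = 1, i.e. A³/T = Q²/g = 4.31²/9.81 = 1.894.
At y = 0.712 m: A³/T = 3.226 — over.
At y = 0.622 m: A³/T = 1.892 — matches.

y_c = 0.622 m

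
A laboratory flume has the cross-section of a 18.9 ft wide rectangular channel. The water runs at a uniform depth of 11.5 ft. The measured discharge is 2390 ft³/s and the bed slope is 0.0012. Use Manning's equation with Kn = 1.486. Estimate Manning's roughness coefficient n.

Flow area A = b·y = 18.9 × 11.5 = 217.3 ft². Wetted perimeter P = b + 2y = 18.9 + 2×11.5 = 41.9 ft.
Hydraulic radius R = A/P = 217.3/41.9 = 5.187 ft.
Rearranging Manning's equation: n = (1.486/Q) A R^(2/3) S^(1/2) = (1.486/2390) × 217.3 × 5.187^(2/3) × √0.0012 = 0.014.

n = 0.014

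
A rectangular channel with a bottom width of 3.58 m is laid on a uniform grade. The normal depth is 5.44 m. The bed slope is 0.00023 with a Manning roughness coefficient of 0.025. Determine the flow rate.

Flow area A = b·y = 3.58 × 5.44 = 19.48 m². Wetted perimeter P = b + 2y = 3.58 + 2×5.44 = 14.46 m.
Hydraulic radius R = A/P = 19.48/14.46 = 1.347 m.
Manning's equation: Q = (1/n) A R^(2/3) S^(1/2) = (1/0.025) × 19.48 × 1.347^(2/3) × 0.00023^(1/2) = 14.4 m³/s.

Q = 14.4 m³/s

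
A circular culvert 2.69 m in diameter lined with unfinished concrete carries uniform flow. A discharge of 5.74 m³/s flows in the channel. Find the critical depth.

y_c = 1.05 m

At critical depth, Q² T / (g A³) = 1, i.e. A³/T = Q²/g = 5.74²/9.81 = 3.359.
At y = 0.941 m: A³/T = 2.166 — low.
At y = 1.26 m: A³/T = 6.646 — high.
At y = 1.05 m: A³/T = 3.304 — matches.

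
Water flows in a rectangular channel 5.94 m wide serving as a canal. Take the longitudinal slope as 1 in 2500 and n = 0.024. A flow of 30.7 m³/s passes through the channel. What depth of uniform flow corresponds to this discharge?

Manning's equation rearranged: A R^(2/3) = nQ / (1·√S) = 0.024 × 30.7 / (√0.0004) = 36.84.
Try y = 5.41 m: A R^(2/3) = 49.6 — over.
Try y = 3.07 m: A R^(2/3) = 24 — short.
Try y = 4.27 m: A R^(2/3) = 36.86 — close enough.

y_n = 4.27 m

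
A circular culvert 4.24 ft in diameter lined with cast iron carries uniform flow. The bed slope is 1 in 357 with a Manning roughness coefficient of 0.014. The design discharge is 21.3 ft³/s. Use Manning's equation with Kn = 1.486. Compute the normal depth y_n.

y_n = 1.47 ft

Manning's equation rearranged: A R^(2/3) = nQ / (1.486·√S) = 0.014 × 21.3 / (1.486 × √0.002801) = 3.792.
Try y = 1.63 ft: A R^(2/3) = 4.599 — over.
Try y = 1.47 ft: A R^(2/3) = 3.791 — close enough.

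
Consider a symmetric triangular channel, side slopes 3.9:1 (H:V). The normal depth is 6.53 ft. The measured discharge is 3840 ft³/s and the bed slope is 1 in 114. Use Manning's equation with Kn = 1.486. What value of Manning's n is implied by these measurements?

n = 0.013

For a triangular section with side slope z = 3.9: A = zy² = 3.9×6.53² = 166.3 ft²; P = 2y√(1+z²) = 2×6.53×4.026 = 52.58 ft.
Hydraulic radius R = A/P = 166.3/52.58 = 3.163 ft.
Rearranging Manning's equation: n = (1.486/Q) A R^(2/3) S^(1/2) = (1.486/3840) × 166.3 × 3.163^(2/3) × √0.008772 = 0.013.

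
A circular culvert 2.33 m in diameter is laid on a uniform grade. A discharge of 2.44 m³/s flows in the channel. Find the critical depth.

At critical depth, Q² T / (g A³) = 1, i.e. A³/T = Q²/g = 2.44²/9.81 = 0.6069.
Try y = 0.883 m: A³/T = 1.438 — over.
Try y = 0.618 m: A³/T = 0.3614 — short.
Try y = 0.706 m: A³/T = 0.6061 — close enough.

y_c = 0.706 m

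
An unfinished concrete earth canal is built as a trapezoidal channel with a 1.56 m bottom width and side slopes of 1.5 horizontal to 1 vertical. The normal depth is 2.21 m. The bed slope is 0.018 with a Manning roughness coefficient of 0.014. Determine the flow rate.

With bottom width b = 1.56 m and side slope z = 1.5: A = (b + zy)y = (1.56 + 1.5×2.21)×2.21 = 10.77 m²; P = b + 2y√(1+z²) = 1.56 + 2×2.21×1.803 = 9.528 m.
Hydraulic radius R = A/P = 10.77/9.528 = 1.131 m.
Manning's equation: Q = (1/n) A R^(2/3) S^(1/2) = (1/0.014) × 10.77 × 1.131^(2/3) × 0.018^(1/2) = 112 m³/s.

Q = 112 m³/s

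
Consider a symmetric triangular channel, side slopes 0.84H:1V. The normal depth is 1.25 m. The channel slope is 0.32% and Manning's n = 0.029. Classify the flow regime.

For a triangular section with side slope z = 0.84: A = zy² = 0.84×1.25² = 1.312 m²; P = 2y√(1+z²) = 2×1.25×1.306 = 3.265 m.
Hydraulic radius R = A/P = 1.312/3.265 = 0.402 m.
V = (1/n) R^(2/3) √S = (1/0.029) × 0.402^(2/3) × √0.0032 = 1.062 m/s. Hydraulic depth D_h = A/T = 1.312/2.1 = 0.625 m.
Froude number Fr = V/√(g·D_h) = 1.062/√(9.81×0.625) = 0.429, which is less than 1, so the flow is subcritical.

subcritical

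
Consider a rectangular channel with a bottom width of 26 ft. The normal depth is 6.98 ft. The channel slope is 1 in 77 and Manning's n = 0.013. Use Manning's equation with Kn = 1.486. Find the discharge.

Q = 6480 ft³/s

Flow area A = b·y = 26 × 6.98 = 181.5 ft². Wetted perimeter P = b + 2y = 26 + 2×6.98 = 39.96 ft.
Hydraulic radius R = A/P = 181.5/39.96 = 4.542 ft.
Manning's equation: Q = (1.486/n) A R^(2/3) S^(1/2) = (1.486/0.013) × 181.5 × 4.542^(2/3) × 0.01299^(1/2) = 6480 ft³/s.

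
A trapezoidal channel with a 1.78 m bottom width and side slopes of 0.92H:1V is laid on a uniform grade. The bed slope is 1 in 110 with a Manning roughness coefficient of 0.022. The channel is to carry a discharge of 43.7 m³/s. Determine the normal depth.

y_n = 2.35 m

Manning's equation rearranged: A R^(2/3) = nQ / (1·√S) = 0.022 × 43.7 / (√0.009091) = 10.08.
Try y = 1.61 m: A R^(2/3) = 4.722 — too small.
Try y = 2.6 m: A R^(2/3) = 12.43 — too large.
Try y = 2.35 m: A R^(2/3) = 10.08 — ≈ 10.08.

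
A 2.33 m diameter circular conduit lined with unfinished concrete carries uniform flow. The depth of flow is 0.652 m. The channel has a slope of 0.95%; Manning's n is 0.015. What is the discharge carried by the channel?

For a circular section of diameter D = 2.33 m at depth y = 0.652 m, the central angle is θ = 2 arccos(1 − 2y/D) = 2.23 rad. Then A = (D²/8)(θ − sin θ) = 0.9765 m² and P = Dθ/2 = 2.598 m.
Hydraulic radius R = A/P = 0.9765/2.598 = 0.3759 m.
Manning's equation: Q = (1/n) A R^(2/3) S^(1/2) = (1/0.015) × 0.9765 × 0.3759^(2/3) × 0.0095^(1/2) = 3.3 m³/s.

Q = 3.3 m³/s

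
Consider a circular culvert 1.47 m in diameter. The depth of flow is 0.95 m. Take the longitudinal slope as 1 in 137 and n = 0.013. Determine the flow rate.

Q = 4.29 m³/s

For a circular section of diameter D = 1.47 m at depth y = 0.95 m, the central angle is θ = 2 arccos(1 − 2y/D) = 3.735 rad. Then A = (D²/8)(θ − sin θ) = 1.16 m² and P = Dθ/2 = 2.745 m.
Hydraulic radius R = A/P = 1.16/2.745 = 0.4225 m.
Manning's equation: Q = (1/n) A R^(2/3) S^(1/2) = (1/0.013) × 1.16 × 0.4225^(2/3) × 0.007299^(1/2) = 4.29 m³/s.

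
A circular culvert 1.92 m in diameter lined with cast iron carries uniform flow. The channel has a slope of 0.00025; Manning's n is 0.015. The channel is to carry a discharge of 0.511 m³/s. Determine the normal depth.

Manning's equation rearranged: A R^(2/3) = nQ / (1·√S) = 0.015 × 0.511 / (√0.00025) = 0.4848.
Trying y = 0.478 m: A R^(2/3) = 0.2411 — too small.
Trying y = 0.872 m: A R^(2/3) = 0.7514 — too large.
Trying y = 0.686 m: A R^(2/3) = 0.4852 — close enough.

y_n = 0.686 m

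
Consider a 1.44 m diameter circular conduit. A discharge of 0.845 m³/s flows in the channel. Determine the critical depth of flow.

At critical depth, Q² T / (g A³) = 1, i.e. A³/T = Q²/g = 0.845²/9.81 = 0.07279.
Trying y = 0.355 m: A³/T = 0.02451 — too small.
Trying y = 0.574 m: A³/T = 0.1574 — too large.
Trying y = 0.47 m: A³/T = 0.07287 — close enough.

y_c = 0.47 m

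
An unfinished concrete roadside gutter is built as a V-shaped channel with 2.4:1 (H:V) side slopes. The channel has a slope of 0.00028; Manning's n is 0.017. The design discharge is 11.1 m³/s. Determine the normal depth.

Manning's equation rearranged: A R^(2/3) = nQ / (1·√S) = 0.017 × 11.1 / (√0.00028) = 11.28.
Trying y = 1.85 m: A R^(2/3) = 7.393 — low.
Trying y = 2.41 m: A R^(2/3) = 14.96 — high.
Trying y = 2.17 m: A R^(2/3) = 11.31 — ≈ 11.28.

y_n = 2.17 m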